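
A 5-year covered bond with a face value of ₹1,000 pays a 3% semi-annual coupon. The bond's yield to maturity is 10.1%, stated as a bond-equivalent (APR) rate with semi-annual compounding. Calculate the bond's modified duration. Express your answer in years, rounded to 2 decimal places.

Periodic yield y = 0.0505. First find Macaulay duration:
  t   CF        PV=CF/(1+0.0505)^t    t·PV
  1        15.00        14.2789        14.2789
  2        15.00        13.5925        27.1850
  3        15.00        12.9391        38.8172
  4        15.00        12.3171        49.2682
  5        15.00        11.7249        58.6247
  6        15.00        11.1613        66.9678
  7        15.00        10.6248        74.3733
  8        15.00        10.1140        80.9120
  9        15.00         9.6278        86.6501
  10    1,015.00       620.1625     6,201.6246
  Σ                    726.5428     6,698.7019
P = 726.5428; Macaulay duration = 6,698.7019 / 726.5428 = 9.21997 half-year periods = 4.60998 years.
Modified duration = D_Mac / (1 + y) = 4.60998 / 1.0505 = 4.38837 years.

4.39 years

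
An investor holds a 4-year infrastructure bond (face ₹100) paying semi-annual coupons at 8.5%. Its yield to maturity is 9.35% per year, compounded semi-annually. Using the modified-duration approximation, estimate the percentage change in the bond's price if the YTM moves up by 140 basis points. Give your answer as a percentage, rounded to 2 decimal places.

-4.63%

Periodic yield y = 0.04675. Modified duration first:
  t   CF        PV=CF/(1+0.04675)^t    t·PV
  1         4.25         4.0602         4.0602
  2         4.25         3.8789         7.7577
  3         4.25         3.7056        11.1168
  4         4.25         3.5401        14.1604
  5         4.25         3.3820        16.9100
  6         4.25         3.2310        19.3857
  7         4.25         3.0867        21.6066
  8       104.25        72.3323       578.6584
  Σ                     97.2167       673.6560
P = 97.2167; D_Mac = 6.92943 half-year periods = 3.46471 yrs; D_mod = 3.46471/(1+0.04675) = 3.30997 yrs.
ΔP/P ≈ -D_mod · Δy = -3.30997 × (+0.014) = -0.046340 = -4.6340%.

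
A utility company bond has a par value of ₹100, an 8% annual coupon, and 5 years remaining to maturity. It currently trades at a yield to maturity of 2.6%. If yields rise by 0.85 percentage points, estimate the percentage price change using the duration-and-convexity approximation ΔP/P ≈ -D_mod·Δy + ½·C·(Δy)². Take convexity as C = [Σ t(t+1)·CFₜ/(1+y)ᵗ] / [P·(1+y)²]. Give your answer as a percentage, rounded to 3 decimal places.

With y = 0.026:
  t   CF        PV=CF/(1+0.026)^t    t·PV        t(t+1)·PV
  1         8.00         7.7973         7.7973          15.5945
  2         8.00         7.5997        15.1994          45.5981
  3         8.00         7.4071        22.2213          88.8851
  4         8.00         7.2194        28.8776         144.3878
  5       108.00        94.9920       474.9599       2,849.7595
  Σ                    125.0154       549.0554       3,144.2250
P = 125.0154; D_Mac = 4.39190 yrs; D_mod = 4.28061 yrs; C = 23.89215.
Duration effect: -4.28061 × (+0.0085) = -0.036385
Convexity effect: 0.5 × 23.89215 × (0.0085)² = +0.0008631
ΔP/P ≈ -0.036385 + 0.0008631 = -0.035522 = -3.5522%.

-3.552%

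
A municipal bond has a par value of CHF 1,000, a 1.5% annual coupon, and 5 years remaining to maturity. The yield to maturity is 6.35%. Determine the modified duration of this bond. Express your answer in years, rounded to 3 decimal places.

Periodic yield y = 0.0635. First find Macaulay duration:
  t   CF        PV=CF/(1+0.0635)^t    t·PV
  1        15.00        14.1044        14.1044
  2        15.00        13.2622        26.5244
  3        15.00        12.4704        37.4111
  4        15.00        11.7258        46.9031
  5     1,015.00       746.0683     3,730.3414
  Σ                    797.6310     3,855.2843
P = 797.6310; Macaulay duration = 3,855.2843 / 797.6310 = 4.83342 years.
Modified duration = D_Mac / (1 + y) = 4.83342 / 1.0635 = 4.54482 years.

4.545 years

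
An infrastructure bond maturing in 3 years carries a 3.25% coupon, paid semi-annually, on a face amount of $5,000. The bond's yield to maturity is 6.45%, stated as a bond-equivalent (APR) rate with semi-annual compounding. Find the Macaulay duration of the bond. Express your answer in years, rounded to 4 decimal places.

2.8761 years

Periodic yield y = 0.03225. Discount each cash flow and weight by its period:
  t   CF        PV=CF/(1+0.03225)^t    t·PV
  1        81.25        78.7116        78.7116
  2        81.25        76.2524       152.5048
  3        81.25        73.8701       221.6103
  4        81.25        71.5622       286.2489
  5        81.25        69.3264       346.6322
  6     5,081.25     4,200.1153    25,200.6919
  Σ                  4,569.8380    26,286.3996
Price P = Σ PV = 4,569.8380.
Macaulay duration = Σ(t·PV) / P = 26,286.3996 / 4,569.8380 = 5.75215 half-year periods.
In years: 5.75215 / 2 = 2.87608 years.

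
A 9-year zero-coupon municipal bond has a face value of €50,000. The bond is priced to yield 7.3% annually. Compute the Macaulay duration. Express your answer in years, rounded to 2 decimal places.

9.00 years

A zero-coupon bond has a single cash flow at maturity, so its Macaulay duration equals its maturity: 9 years.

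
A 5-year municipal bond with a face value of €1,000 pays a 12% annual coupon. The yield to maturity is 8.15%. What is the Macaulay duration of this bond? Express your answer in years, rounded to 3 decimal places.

4.108 years

Periodic yield y = 0.0815. Discount each cash flow and weight by its year:
  t   CF        PV=CF/(1+0.0815)^t    t·PV
  1       120.00       110.9570       110.9570
  2       120.00       102.5955       205.1909
  3       120.00        94.8641       284.5922
  4       120.00        87.7153       350.8610
  5     1,120.00       756.9817     3,784.9087
  Σ                  1,153.1135     4,736.5098
Price P = Σ PV = 1,153.1135.
Macaulay duration = Σ(t·PV) / P = 4,736.5098 / 1,153.1135 = 4.10758 years.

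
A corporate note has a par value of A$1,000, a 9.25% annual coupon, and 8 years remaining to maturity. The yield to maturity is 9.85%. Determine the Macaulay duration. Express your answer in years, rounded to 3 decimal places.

Periodic yield y = 0.0985. Discount each cash flow and weight by its year:
  t   CF        PV=CF/(1+0.0985)^t    t·PV
  1        92.50        84.2057        84.2057
  2        92.50        76.6552       153.3104
  3        92.50        69.7817       209.3451
  4        92.50        63.5245       254.0981
  5        92.50        57.8284       289.1422
  6        92.50        52.6431       315.8585
  7        92.50        47.9227       335.4589
  8     1,092.50       515.2535     4,122.0280
  Σ                    967.8149     5,763.4470
Price P = Σ PV = 967.8149.
Macaulay duration = Σ(t·PV) / P = 5,763.4470 / 967.8149 = 5.95511 years.

5.955 years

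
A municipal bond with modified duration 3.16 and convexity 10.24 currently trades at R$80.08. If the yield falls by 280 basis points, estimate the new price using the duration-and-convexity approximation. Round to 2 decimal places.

Duration effect: -D_mod·Δy = -3.16 × (-0.028) = +0.088480
Convexity effect: ½·C·(Δy)² = 0.5 × 10.24 × (-0.028)² = +0.00401408
ΔP/P ≈ +0.088480 + 0.00401408 = +0.09249408
New price ≈ 80.08 × (1 + 0.09249408) = 87.4869259264.

R$87.49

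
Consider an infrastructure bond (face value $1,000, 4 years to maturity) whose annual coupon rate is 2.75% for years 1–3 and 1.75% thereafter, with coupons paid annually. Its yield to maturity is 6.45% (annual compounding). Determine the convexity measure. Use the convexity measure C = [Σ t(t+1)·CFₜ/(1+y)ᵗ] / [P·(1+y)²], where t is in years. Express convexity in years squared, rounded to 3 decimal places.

With y = 0.0645:
  t   CF        PV=CF/(1+0.0645)^t    t·PV        t(t+1)·PV
  1        27.50        25.8337        25.8337          51.6674
  2        27.50        24.2684        48.5368         145.6105
  3        27.50        22.7979        68.3938         273.5753
  4     1,017.50       792.4133     3,169.6532      15,848.2659
  Σ                    865.3134     3,312.4176      16,319.1192
P = 865.3134.
Convexity = Σ t(t+1)·PV / [P·(1+y)²] = 16,319.1192 / (865.3134 × 1.133160) = 16.64301.

16.643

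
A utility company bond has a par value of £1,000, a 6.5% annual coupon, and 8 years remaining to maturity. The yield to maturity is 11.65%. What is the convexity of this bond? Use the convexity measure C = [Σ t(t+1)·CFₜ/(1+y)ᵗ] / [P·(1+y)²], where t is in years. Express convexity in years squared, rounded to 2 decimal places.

40.92

With y = 0.1165:
  t   CF        PV=CF/(1+0.1165)^t    t·PV        t(t+1)·PV
  1        65.00        58.2176        58.2176         116.4353
  2        65.00        52.1430       104.2860         312.8579
  3        65.00        46.7022       140.1065         560.4262
  4        65.00        41.8291       167.3164         836.5819
  5        65.00        37.4645       187.3224       1,123.9344
  6        65.00        33.5553       201.3317       1,409.3222
  7        65.00        30.0540       210.3780       1,683.0239
  8     1,065.00       441.0418     3,528.3347      31,755.0123
  Σ                    741.0075     4,597.2934      37,797.5941
P = 741.0075.
Convexity = Σ t(t+1)·PV / [P·(1+y)²] = 37,797.5941 / (741.0075 × 1.246572) = 40.91891.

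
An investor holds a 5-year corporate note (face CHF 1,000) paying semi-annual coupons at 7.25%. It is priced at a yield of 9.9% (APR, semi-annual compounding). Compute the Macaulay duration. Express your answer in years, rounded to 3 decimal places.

4.234 years

Periodic yield y = 0.0495. Discount each cash flow and weight by its period:
  t   CF        PV=CF/(1+0.0495)^t    t·PV
  1        36.25        34.5403        34.5403
  2        36.25        32.9112        65.8223
  3        36.25        31.3589        94.0767
  4        36.25        29.8798       119.5194
  5        36.25        28.4705       142.3527
  6        36.25        27.1277       162.7663
  7        36.25        25.8482       180.9377
  8        36.25        24.6291       197.0328
  9        36.25        23.4675       211.2071
  10    1,036.25       639.2049     6,392.0493
  Σ                    897.4381     7,600.3045
Price P = Σ PV = 897.4381.
Macaulay duration = Σ(t·PV) / P = 7,600.3045 / 897.4381 = 8.46889 half-year periods.
In years: 8.46889 / 2 = 4.23444 years.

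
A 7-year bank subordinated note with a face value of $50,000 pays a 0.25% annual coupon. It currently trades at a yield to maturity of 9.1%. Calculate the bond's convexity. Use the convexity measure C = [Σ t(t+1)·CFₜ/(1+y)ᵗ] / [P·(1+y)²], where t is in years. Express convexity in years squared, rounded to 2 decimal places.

With y = 0.091:
  t   CF        PV=CF/(1+0.091)^t    t·PV        t(t+1)·PV
  1       125.00       114.5738       114.5738         229.1476
  2       125.00       105.0172       210.0344         630.1033
  3       125.00        96.2578       288.7733       1,155.0931
  4       125.00        88.2289       352.9157       1,764.5786
  5       125.00        80.8698       404.3489       2,426.0934
  6       125.00        74.1245       444.7467       3,113.2271
  7    50,125.00    27,244.6436   190,712.5054   1,525,700.0432
  Σ                 27,803.7156   192,527.8982   1,535,018.2863
P = 27,803.7156.
Convexity = Σ t(t+1)·PV / [P·(1+y)²] = 1,535,018.2863 / (27,803.7156 × 1.190281) = 46.38325.

46.38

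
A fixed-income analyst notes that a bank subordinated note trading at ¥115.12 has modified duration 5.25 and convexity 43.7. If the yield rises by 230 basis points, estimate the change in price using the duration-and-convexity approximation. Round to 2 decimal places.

-¥12.57

Duration effect: -D_mod·Δy = -5.25 × (+0.023) = -0.120750
Convexity effect: ½·C·(Δy)² = 0.5 × 43.7 × (0.023)² = +0.01155865
ΔP/P ≈ -0.120750 + 0.01155865 = -0.10919135
ΔP ≈ 115.12 × (-0.10919135) = -12.570108212.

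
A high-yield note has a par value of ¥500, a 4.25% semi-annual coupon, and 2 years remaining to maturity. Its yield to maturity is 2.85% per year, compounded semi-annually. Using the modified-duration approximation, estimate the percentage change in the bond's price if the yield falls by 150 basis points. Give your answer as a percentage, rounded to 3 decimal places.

Periodic yield y = 0.01425. Modified duration first:
  t   CF        PV=CF/(1+0.01425)^t    t·PV
  1       10.625        10.4757        10.4757
  2       10.625        10.3285        20.6571
  3       10.625        10.1834        30.5503
  4      510.625       482.5274     1,930.1097
  Σ                    513.5151     1,991.7928
P = 513.5151; D_Mac = 3.87874 half-year periods = 1.93937 yrs; D_mod = 1.93937/(1+0.01425) = 1.91212 yrs.
ΔP/P ≈ -D_mod · Δy = -1.91212 × (-0.015) = +0.028682 = +2.8682%.

+2.868%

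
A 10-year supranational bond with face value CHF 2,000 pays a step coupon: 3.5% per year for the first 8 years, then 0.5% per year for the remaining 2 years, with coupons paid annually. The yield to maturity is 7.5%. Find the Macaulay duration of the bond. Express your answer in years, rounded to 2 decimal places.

8.26 years

Periodic yield y = 0.075. Discount each cash flow and weight by its year:
  t   CF        PV=CF/(1+0.075)^t    t·PV
  1        70.00        65.1163        65.1163
  2        70.00        60.5733       121.1466
  3        70.00        56.3472       169.0417
  4        70.00        52.4160       209.6641
  5        70.00        48.7591       243.7955
  6        70.00        45.3573       272.1438
  7        70.00        42.1928       295.3499
  8        70.00        39.2492       313.9933
  9        10.00         5.2158        46.9425
  10    2,010.00       975.2398     9,752.3980
  Σ                  1,390.4669    11,489.5917
Price P = Σ PV = 1,390.4669.
Macaulay duration = Σ(t·PV) / P = 11,489.5917 / 1,390.4669 = 8.26312 years.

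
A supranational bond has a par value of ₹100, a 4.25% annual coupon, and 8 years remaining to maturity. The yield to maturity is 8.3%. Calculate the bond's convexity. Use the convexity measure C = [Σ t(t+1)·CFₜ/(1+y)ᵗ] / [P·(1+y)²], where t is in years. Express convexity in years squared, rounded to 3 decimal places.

49.061

With y = 0.083:
  t   CF        PV=CF/(1+0.083)^t    t·PV        t(t+1)·PV
  1         4.25         3.9243         3.9243           7.8486
  2         4.25         3.6235         7.2471          21.7412
  3         4.25         3.3458        10.0375          40.1499
  4         4.25         3.0894        12.3576          61.7881
  5         4.25         2.8526        14.2632          85.5791
  6         4.25         2.6340        15.8041         110.6286
  7         4.25         2.4321        17.0250         136.2002
  8       104.25        55.0869       440.6953       3,966.2575
  Σ                     76.9888       521.3540       4,430.1933
P = 76.9888.
Convexity = Σ t(t+1)·PV / [P·(1+y)²] = 4,430.1933 / (76.9888 × 1.172889) = 49.06123.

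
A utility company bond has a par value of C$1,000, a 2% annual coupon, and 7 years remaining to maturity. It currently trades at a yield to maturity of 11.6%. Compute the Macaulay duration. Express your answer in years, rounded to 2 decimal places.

6.43 years

Periodic yield y = 0.116. Discount each cash flow and weight by its year:
  t   CF        PV=CF/(1+0.116)^t    t·PV
  1        20.00        17.9211        17.9211
  2        20.00        16.0584        32.1168
  3        20.00        14.3892        43.1677
  4        20.00        12.8936        51.5743
  5        20.00        11.5534        57.7669
  6        20.00        10.3525        62.1149
  7     1,020.00       473.0977     3,311.6837
  Σ                    556.2659     3,576.3454
Price P = Σ PV = 556.2659.
Macaulay duration = Σ(t·PV) / P = 3,576.3454 / 556.2659 = 6.42920 years.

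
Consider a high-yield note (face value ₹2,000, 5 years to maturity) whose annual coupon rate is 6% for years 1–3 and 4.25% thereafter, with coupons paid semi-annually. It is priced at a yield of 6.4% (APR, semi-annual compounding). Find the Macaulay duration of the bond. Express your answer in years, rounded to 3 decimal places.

Periodic yield y = 0.032. Discount each cash flow and weight by its period:
  t   CF        PV=CF/(1+0.032)^t    t·PV
  1        60.00        58.1395        58.1395
  2        60.00        56.3368       112.6735
  3        60.00        54.5899       163.7696
  4        60.00        52.8972       211.5887
  5        60.00        51.2570       256.2848
  6        60.00        49.6676       298.0055
  7        42.50        34.0903       238.6322
  8        42.50        33.0333       264.2660
  9        42.50        32.0090       288.0807
  10    2,042.50     1,490.6136    14,906.1364
  Σ                  1,912.6341    16,797.5771
Price P = Σ PV = 1,912.6341.
Macaulay duration = Σ(t·PV) / P = 16,797.5771 / 1,912.6341 = 8.78243 half-year periods.
In years: 8.78243 / 2 = 4.39122 years.

4.391 years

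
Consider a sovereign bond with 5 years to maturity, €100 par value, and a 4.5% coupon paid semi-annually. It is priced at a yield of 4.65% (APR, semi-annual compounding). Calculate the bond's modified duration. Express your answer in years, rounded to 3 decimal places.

Periodic yield y = 0.02325. First find Macaulay duration:
  t   CF        PV=CF/(1+0.02325)^t    t·PV
  1         2.25         2.1989         2.1989
  2         2.25         2.1489         4.2978
  3         2.25         2.1001         6.3003
  4         2.25         2.0524         8.2095
  5         2.25         2.0057        10.0287
  6         2.25         1.9602        11.7610
  7         2.25         1.9156        13.4094
  8         2.25         1.8721        14.9768
  9         2.25         1.8296        16.4660
  10      102.25        81.2542       812.5419
  Σ                     99.3376       900.1902
P = 99.3376; Macaulay duration = 900.1902 / 99.3376 = 9.06193 half-year periods = 4.53096 years.
Modified duration = D_Mac / (1 + y) = 4.53096 / 1.02325 = 4.42801 years.

4.428 years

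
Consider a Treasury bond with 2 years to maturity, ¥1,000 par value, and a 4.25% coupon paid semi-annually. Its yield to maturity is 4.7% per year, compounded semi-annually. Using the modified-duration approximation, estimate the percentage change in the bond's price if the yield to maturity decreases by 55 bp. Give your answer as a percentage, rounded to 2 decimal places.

+1.04%

Periodic yield y = 0.0235. Modified duration first:
  t   CF        PV=CF/(1+0.0235)^t    t·PV
  1        21.25        20.7621        20.7621
  2        21.25        20.2854        40.5708
  3        21.25        19.8196        59.4589
  4     1,021.25       930.6378     3,722.5511
  Σ                    991.5049     3,843.3429
P = 991.5049; D_Mac = 3.87627 half-year periods = 1.93814 yrs; D_mod = 1.93814/(1+0.0235) = 1.89364 yrs.
ΔP/P ≈ -D_mod · Δy = -1.89364 × (-0.0055) = +0.010415 = +1.0415%.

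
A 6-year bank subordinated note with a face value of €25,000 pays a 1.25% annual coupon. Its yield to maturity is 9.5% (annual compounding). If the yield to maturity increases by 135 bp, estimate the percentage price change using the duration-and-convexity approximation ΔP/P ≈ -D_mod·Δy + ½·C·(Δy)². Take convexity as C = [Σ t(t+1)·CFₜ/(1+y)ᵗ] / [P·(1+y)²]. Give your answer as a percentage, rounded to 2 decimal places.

With y = 0.095:
  t   CF        PV=CF/(1+0.095)^t    t·PV        t(t+1)·PV
  1       312.50       285.3881       285.3881         570.7763
  2       312.50       260.6284       521.2569       1,563.7706
  3       312.50       238.0168       714.0505       2,856.2019
  4       312.50       217.3670       869.4679       4,347.3393
  5       312.50       198.5086       992.5432       5,955.2594
  6    25,312.50    14,684.2012    88,105.2070     616,736.4490
  Σ                 15,884.1102    91,487.9136     632,029.7965
P = 15,884.1102; D_Mac = 5.75971 yrs; D_mod = 5.26001 yrs; C = 33.18535.
Duration effect: -5.26001 × (+0.0135) = -0.071010
Convexity effect: 0.5 × 33.18535 × (0.0135)² = +0.0030240
ΔP/P ≈ -0.071010 + 0.0030240 = -0.067986 = -6.7986%.

-6.80%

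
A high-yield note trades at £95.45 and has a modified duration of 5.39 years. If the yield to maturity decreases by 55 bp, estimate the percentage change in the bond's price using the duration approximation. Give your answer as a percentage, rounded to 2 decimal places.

+2.96%

Duration approximation: ΔP/P ≈ -D_mod · Δy = -5.39 × (-0.0055) = +0.029645.
As a percentage: +2.9645%.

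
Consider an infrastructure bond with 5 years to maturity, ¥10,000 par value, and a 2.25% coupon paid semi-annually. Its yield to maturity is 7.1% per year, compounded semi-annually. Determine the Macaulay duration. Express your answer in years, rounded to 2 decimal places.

Periodic yield y = 0.0355. Discount each cash flow and weight by its period:
  t   CF        PV=CF/(1+0.0355)^t    t·PV
  1       112.50       108.6432       108.6432
  2       112.50       104.9186       209.8371
  3       112.50       101.3216       303.9649
  4       112.50        97.8480       391.3921
  5       112.50        94.4935       472.4676
  6       112.50        91.2540       547.5240
  7       112.50        88.1255       616.8788
  8       112.50        85.1043       680.8347
  9       112.50        82.1867       739.6804
  10   10,112.50     7,134.4008    71,344.0078
  Σ                  7,988.2963    75,415.2306
Price P = Σ PV = 7,988.2963.
Macaulay duration = Σ(t·PV) / P = 75,415.2306 / 7,988.2963 = 9.44072 half-year periods.
In years: 9.44072 / 2 = 4.72036 years.

4.72 years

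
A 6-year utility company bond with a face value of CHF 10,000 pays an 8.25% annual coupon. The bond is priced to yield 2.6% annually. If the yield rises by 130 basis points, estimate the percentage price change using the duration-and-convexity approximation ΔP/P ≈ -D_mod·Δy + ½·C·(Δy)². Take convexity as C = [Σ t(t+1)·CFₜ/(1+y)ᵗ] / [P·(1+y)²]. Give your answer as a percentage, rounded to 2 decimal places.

With y = 0.026:
  t   CF        PV=CF/(1+0.026)^t    t·PV        t(t+1)·PV
  1       825.00       804.0936       804.0936       1,608.1871
  2       825.00       783.7169     1,567.4339       4,702.3016
  3       825.00       763.8567     2,291.5700       9,166.2798
  4       825.00       744.4997     2,977.9987      14,889.9933
  5       825.00       725.6332     3,628.1660      21,768.9960
  6    10,825.00     9,279.9095    55,679.4569     389,756.1985
  Σ                 13,101.7095    66,948.7190     441,891.9563
P = 13,101.7095; D_Mac = 5.10992 yrs; D_mod = 4.98043 yrs; C = 32.04007.
Duration effect: -4.98043 × (+0.013) = -0.064746
Convexity effect: 0.5 × 32.04007 × (0.013)² = +0.0027074
ΔP/P ≈ -0.064746 + 0.0027074 = -0.062038 = -6.2038%.

-6.20%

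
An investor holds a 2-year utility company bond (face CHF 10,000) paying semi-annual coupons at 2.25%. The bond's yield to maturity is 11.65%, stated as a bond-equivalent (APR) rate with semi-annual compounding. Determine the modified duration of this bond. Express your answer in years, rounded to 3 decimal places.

Periodic yield y = 0.05825. First find Macaulay duration:
  t   CF        PV=CF/(1+0.05825)^t    t·PV
  1       112.50       106.3076       106.3076
  2       112.50       100.4560       200.9120
  3       112.50        94.9265       284.7796
  4    10,112.50     8,063.1628    32,252.6510
  Σ                  8,364.8529    32,844.6503
P = 8,364.8529; Macaulay duration = 32,844.6503 / 8,364.8529 = 3.92651 half-year periods = 1.96325 years.
Modified duration = D_Mac / (1 + y) = 1.96325 / 1.05825 = 1.85519 years.

1.855 years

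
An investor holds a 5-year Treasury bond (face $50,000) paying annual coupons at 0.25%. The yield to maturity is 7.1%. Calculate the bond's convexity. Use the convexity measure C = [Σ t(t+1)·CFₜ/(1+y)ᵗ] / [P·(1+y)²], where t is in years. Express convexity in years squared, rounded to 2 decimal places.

With y = 0.071:
  t   CF        PV=CF/(1+0.071)^t    t·PV        t(t+1)·PV
  1       125.00       116.7134       116.7134         233.4267
  2       125.00       108.9761       217.9521         653.8563
  3       125.00       101.7517       305.2550       1,221.0202
  4       125.00        95.0062       380.0250       1,900.1248
  5    50,125.00    35,571.8974   177,859.4872   1,067,156.9231
  Σ                 35,994.3448   178,879.4327   1,071,165.3511
P = 35,994.3448.
Convexity = Σ t(t+1)·PV / [P·(1+y)²] = 1,071,165.3511 / (35,994.3448 × 1.147041) = 25.94438.

25.94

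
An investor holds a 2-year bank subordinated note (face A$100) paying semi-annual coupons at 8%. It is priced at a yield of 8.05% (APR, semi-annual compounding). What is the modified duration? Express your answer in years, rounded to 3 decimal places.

Periodic yield y = 0.04025. First find Macaulay duration:
  t   CF        PV=CF/(1+0.04025)^t    t·PV
  1         4.00         3.8452         3.8452
  2         4.00         3.6964         7.3929
  3         4.00         3.5534        10.6603
  4       104.00        88.8142       355.2568
  Σ                     99.9093       377.1552
P = 99.9093; Macaulay duration = 377.1552 / 99.9093 = 3.77498 half-year periods = 1.88749 years.
Modified duration = D_Mac / (1 + y) = 1.88749 / 1.04025 = 1.81446 years.

1.814 years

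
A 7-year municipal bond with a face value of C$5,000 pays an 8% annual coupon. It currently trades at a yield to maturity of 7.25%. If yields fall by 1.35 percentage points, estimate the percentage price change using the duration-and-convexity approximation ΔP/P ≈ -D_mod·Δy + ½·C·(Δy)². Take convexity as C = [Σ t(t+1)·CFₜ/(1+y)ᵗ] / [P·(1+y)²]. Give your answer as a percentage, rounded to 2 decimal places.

+7.45%

With y = 0.0725:
  t   CF        PV=CF/(1+0.0725)^t    t·PV        t(t+1)·PV
  1       400.00       372.9604       372.9604         745.9207
  2       400.00       347.7486       695.4972       2,086.4916
  3       400.00       324.2411       972.7234       3,890.8934
  4       400.00       302.3227     1,209.2909       6,046.4544
  5       400.00       281.8860     1,409.4299       8,456.5796
  6       400.00       262.8308     1,576.9845      11,038.8918
  7     5,400.00     3,308.3592    23,158.5143     185,268.1141
  Σ                  5,200.3487    29,395.4006     217,533.3457
P = 5,200.3487; D_Mac = 5.65258 yrs; D_mod = 5.27047 yrs; C = 36.36627.
Duration effect: -5.27047 × (-0.0135) = +0.071151
Convexity effect: 0.5 × 36.36627 × (-0.0135)² = +0.0033139
ΔP/P ≈ +0.071151 + 0.0033139 = +0.074465 = +7.4465%.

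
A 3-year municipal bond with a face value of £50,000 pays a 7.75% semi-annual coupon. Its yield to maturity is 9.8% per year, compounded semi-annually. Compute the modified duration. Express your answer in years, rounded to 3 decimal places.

2.598 years

Periodic yield y = 0.049. First find Macaulay duration:
  t   CF        PV=CF/(1+0.049)^t    t·PV
  1     1,937.50     1,846.9971     1,846.9971
  2     1,937.50     1,760.7218     3,521.4435
  3     1,937.50     1,678.4764     5,035.4293
  4     1,937.50     1,600.0729     6,400.2914
  5     1,937.50     1,525.3316     7,626.6580
  6    51,937.50    38,978.7683   233,872.6100
  Σ                 47,390.3681   258,303.4294
P = 47,390.3681; Macaulay duration = 258,303.4294 / 47,390.3681 = 5.45055 half-year periods = 2.72527 years.
Modified duration = D_Mac / (1 + y) = 2.72527 / 1.049 = 2.59797 years.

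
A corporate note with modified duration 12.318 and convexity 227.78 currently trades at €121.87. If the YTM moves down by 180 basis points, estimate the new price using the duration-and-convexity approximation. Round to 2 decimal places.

€153.39

Duration effect: -D_mod·Δy = -12.318 × (-0.018) = +0.221724
Convexity effect: ½·C·(Δy)² = 0.5 × 227.78 × (-0.018)² = +0.03690036
ΔP/P ≈ +0.221724 + 0.03690036 = +0.25862436
New price ≈ 121.87 × (1 + 0.25862436) = 153.3885507532.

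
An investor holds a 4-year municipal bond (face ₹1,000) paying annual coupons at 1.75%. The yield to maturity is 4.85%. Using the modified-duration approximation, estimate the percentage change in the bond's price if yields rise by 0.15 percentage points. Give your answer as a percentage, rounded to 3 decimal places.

Periodic yield y = 0.0485. Modified duration first:
  t   CF        PV=CF/(1+0.0485)^t    t·PV
  1        17.50        16.6905        16.6905
  2        17.50        15.9185        31.8369
  3        17.50        15.1821        45.5464
  4     1,017.50       841.9003     3,367.6013
  Σ                    889.6914     3,461.6751
P = 889.6914; D_Mac = 3.89087 yrs; D_mod = 3.89087/(1+0.0485) = 3.71089 yrs.
ΔP/P ≈ -D_mod · Δy = -3.71089 × (+0.0015) = -0.005566 = -0.5566%.

-0.557%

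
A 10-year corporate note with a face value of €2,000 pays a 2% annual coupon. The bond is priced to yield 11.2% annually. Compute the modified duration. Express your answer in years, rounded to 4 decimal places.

7.7761 years

Periodic yield y = 0.112. First find Macaulay duration:
  t   CF        PV=CF/(1+0.112)^t    t·PV
  1        40.00        35.9712        35.9712
  2        40.00        32.3482        64.6964
  3        40.00        29.0901        87.2704
  4        40.00        26.1602       104.6407
  5        40.00        23.5253       117.6267
  6        40.00        21.1559       126.9353
  7        40.00        19.0251       133.1756
  8        40.00        17.1089       136.8711
  9        40.00        15.3857       138.4712
  10    2,040.00       705.6385     7,056.3854
  Σ                    925.4092     8,002.0441
P = 925.4092; Macaulay duration = 8,002.0441 / 925.4092 = 8.64703 years.
Modified duration = D_Mac / (1 + y) = 8.64703 / 1.112 = 7.77611 years.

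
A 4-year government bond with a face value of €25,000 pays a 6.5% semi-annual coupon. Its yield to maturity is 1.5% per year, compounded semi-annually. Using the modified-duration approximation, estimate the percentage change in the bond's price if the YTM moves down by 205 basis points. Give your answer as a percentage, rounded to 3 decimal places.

Periodic yield y = 0.0075. Modified duration first:
  t   CF        PV=CF/(1+0.0075)^t    t·PV
  1       812.50       806.4516       806.4516
  2       812.50       800.4483     1,600.8965
  3       812.50       794.4896     2,383.4687
  4       812.50       788.5753     3,154.3011
  5       812.50       782.7050     3,913.5249
  6       812.50       776.8784     4,661.2703
  7       812.50       771.0952     5,397.6662
  8    25,812.50    24,314.7400   194,517.9202
  Σ                 29,835.3833   216,435.4996
P = 29,835.3833; D_Mac = 7.25432 half-year periods = 3.62716 yrs; D_mod = 3.62716/(1+0.0075) = 3.60016 yrs.
ΔP/P ≈ -D_mod · Δy = -3.60016 × (-0.0205) = +0.073803 = +7.3803%.

+7.380%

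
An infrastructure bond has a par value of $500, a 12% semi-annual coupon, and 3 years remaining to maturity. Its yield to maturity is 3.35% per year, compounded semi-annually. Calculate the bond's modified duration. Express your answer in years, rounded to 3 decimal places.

2.609 years

Periodic yield y = 0.01675. First find Macaulay duration:
  t   CF        PV=CF/(1+0.01675)^t    t·PV
  1        30.00        29.5058        29.5058
  2        30.00        29.0197        58.0394
  3        30.00        28.5416        85.6249
  4        30.00        28.0714       112.2857
  5        30.00        27.6090       138.0449
  6       530.00       479.7233     2,878.3396
  Σ                    622.4708     3,301.8403
P = 622.4708; Macaulay duration = 3,301.8403 / 622.4708 = 5.30441 half-year periods = 2.65221 years.
Modified duration = D_Mac / (1 + y) = 2.65221 / 1.01675 = 2.60851 years.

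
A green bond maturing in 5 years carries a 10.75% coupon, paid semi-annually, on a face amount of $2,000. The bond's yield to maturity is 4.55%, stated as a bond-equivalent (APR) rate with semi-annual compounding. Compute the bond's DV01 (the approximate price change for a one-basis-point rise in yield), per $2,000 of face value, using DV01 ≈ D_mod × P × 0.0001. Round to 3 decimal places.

Periodic yield y = 0.02275.
  t   CF        PV=CF/(1+0.02275)^t    t·PV
  1       107.50       105.1088       105.1088
  2       107.50       102.7707       205.5415
  3       107.50       100.4847       301.4541
  4       107.50        98.2495       392.9981
  5       107.50        96.0641       480.3204
  6       107.50        93.9272       563.5634
  7       107.50        91.8379       642.8655
  8       107.50        89.7951       718.3607
  9       107.50        87.7977       790.1792
  10    2,107.50     1,682.9558    16,829.5577
  Σ                  2,548.9915    21,029.9493
P = 2,548.9915; D_Mac = 8.25030 half-year periods = 4.12515 yrs; D_mod = 4.03339 yrs.
DV01 ≈ 4.03339 × 2,548.9915 × 0.0001 = 1.028108.

$1.028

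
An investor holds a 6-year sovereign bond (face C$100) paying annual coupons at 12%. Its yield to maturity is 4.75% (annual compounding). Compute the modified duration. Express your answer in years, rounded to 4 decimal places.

4.6013 years

Periodic yield y = 0.0475. First find Macaulay duration:
  t   CF        PV=CF/(1+0.0475)^t    t·PV
  1        12.00        11.4558        11.4558
  2        12.00        10.9364        21.8727
  3        12.00        10.4404        31.3213
  4        12.00         9.9670        39.8681
  5        12.00         9.5151        47.5753
  6       112.00        84.7801       508.6805
  Σ                    137.0948       660.7737
P = 137.0948; Macaulay duration = 660.7737 / 137.0948 = 4.81983 years.
Modified duration = D_Mac / (1 + y) = 4.81983 / 1.0475 = 4.60127 years.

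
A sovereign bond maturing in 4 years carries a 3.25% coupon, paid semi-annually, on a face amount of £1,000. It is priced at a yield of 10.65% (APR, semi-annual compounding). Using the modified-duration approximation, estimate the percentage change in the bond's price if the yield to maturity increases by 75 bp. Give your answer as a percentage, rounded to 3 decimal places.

-2.666%

Periodic yield y = 0.05325. Modified duration first:
  t   CF        PV=CF/(1+0.05325)^t    t·PV
  1        16.25        15.4284        15.4284
  2        16.25        14.6484        29.2968
  3        16.25        13.9078        41.7235
  4        16.25        13.2047        52.8187
  5        16.25        12.5371        62.6853
  6        16.25        11.9032        71.4193
  7        16.25        11.3014        79.1100
  8     1,016.25       671.0406     5,368.3250
  Σ                    763.9717     5,720.8070
P = 763.9717; D_Mac = 7.48824 half-year periods = 3.74412 yrs; D_mod = 3.74412/(1+0.05325) = 3.55483 yrs.
ΔP/P ≈ -D_mod · Δy = -3.55483 × (+0.0075) = -0.026661 = -2.6661%.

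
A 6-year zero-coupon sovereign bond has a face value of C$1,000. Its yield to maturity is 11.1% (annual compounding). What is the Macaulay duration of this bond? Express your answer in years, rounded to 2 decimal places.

A zero-coupon bond has a single cash flow at maturity, so its Macaulay duration equals its maturity: 6 years.

6.00 years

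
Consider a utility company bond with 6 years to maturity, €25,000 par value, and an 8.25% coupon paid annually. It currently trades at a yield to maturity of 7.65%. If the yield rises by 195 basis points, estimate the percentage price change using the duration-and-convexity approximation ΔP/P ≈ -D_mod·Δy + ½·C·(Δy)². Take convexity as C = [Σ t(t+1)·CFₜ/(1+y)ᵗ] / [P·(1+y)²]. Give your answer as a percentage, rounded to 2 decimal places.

With y = 0.0765:
  t   CF        PV=CF/(1+0.0765)^t    t·PV        t(t+1)·PV
  1     2,062.50     1,915.9313     1,915.9313       3,831.8625
  2     2,062.50     1,779.7782     3,559.5564      10,678.6693
  3     2,062.50     1,653.3007     4,959.9022      19,839.6086
  4     2,062.50     1,535.8112     6,143.2447      30,716.2233
  5     2,062.50     1,426.6708     7,133.3542      42,800.1254
  6    27,062.50    17,389.3644   104,336.1865     730,353.3054
  Σ                 25,700.8566   128,048.1752     838,219.7946
P = 25,700.8566; D_Mac = 4.98225 yrs; D_mod = 4.62820 yrs; C = 28.14377.
Duration effect: -4.62820 × (+0.0195) = -0.090250
Convexity effect: 0.5 × 28.14377 × (0.0195)² = +0.0053508
ΔP/P ≈ -0.090250 + 0.0053508 = -0.084899 = -8.4899%.

-8.49%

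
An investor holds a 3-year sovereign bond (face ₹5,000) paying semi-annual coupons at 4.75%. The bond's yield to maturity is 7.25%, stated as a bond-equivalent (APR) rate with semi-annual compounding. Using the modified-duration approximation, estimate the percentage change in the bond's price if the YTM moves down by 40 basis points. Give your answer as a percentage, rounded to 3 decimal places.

+1.090%

Periodic yield y = 0.03625. Modified duration first:
  t   CF        PV=CF/(1+0.03625)^t    t·PV
  1       118.75       114.5959       114.5959
  2       118.75       110.5871       221.1742
  3       118.75       106.7186       320.1557
  4       118.75       102.9853       411.9414
  5       118.75        99.3827       496.9136
  6     5,118.75     4,134.0589    24,804.3533
  Σ                  4,668.3285    26,369.1341
P = 4,668.3285; D_Mac = 5.64852 half-year periods = 2.82426 yrs; D_mod = 2.82426/(1+0.03625) = 2.72546 yrs.
ΔP/P ≈ -D_mod · Δy = -2.72546 × (-0.004) = +0.010902 = +1.0902%.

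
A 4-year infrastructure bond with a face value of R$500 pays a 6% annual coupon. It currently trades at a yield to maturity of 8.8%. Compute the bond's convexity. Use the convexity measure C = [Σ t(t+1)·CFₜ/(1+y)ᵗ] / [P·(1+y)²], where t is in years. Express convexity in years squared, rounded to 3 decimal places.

14.967

With y = 0.088:
  t   CF        PV=CF/(1+0.088)^t    t·PV        t(t+1)·PV
  1        30.00        27.5735        27.5735          55.1471
  2        30.00        25.3433        50.6866         152.0599
  3        30.00        23.2935        69.8805         279.5219
  4       530.00       378.2338     1,512.9350       7,564.6752
  Σ                    454.4441     1,661.0757       8,051.4040
P = 454.4441.
Convexity = Σ t(t+1)·PV / [P·(1+y)²] = 8,051.4040 / (454.4441 × 1.183744) = 14.96695.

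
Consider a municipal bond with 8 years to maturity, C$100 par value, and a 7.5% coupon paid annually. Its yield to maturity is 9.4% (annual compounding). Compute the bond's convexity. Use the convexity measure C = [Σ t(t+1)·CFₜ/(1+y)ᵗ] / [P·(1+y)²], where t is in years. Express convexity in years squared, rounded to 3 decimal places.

42.395

With y = 0.094:
  t   CF        PV=CF/(1+0.094)^t    t·PV        t(t+1)·PV
  1         7.50         6.8556         6.8556          13.7112
  2         7.50         6.2665        12.5330          37.5991
  3         7.50         5.7281        17.1842          68.7370
  4         7.50         5.2359        20.9436         104.7182
  5         7.50         4.7860        23.9301         143.5806
  6         7.50         4.3748        26.2487         183.7412
  7         7.50         3.9989        27.9923         223.9381
  8       107.50        52.3926       419.1407       3,772.2667
  Σ                     89.6384       554.8284       4,548.2921
P = 89.6384.
Convexity = Σ t(t+1)·PV / [P·(1+y)²] = 4,548.2921 / (89.6384 × 1.196836) = 42.39549.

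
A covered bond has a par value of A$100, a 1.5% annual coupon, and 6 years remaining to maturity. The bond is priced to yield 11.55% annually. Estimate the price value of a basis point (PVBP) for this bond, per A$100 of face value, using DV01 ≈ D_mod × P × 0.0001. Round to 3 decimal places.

Periodic yield y = 0.1155.
  t   CF        PV=CF/(1+0.1155)^t    t·PV
  1         1.50         1.3447         1.3447
  2         1.50         1.2055         2.4109
  3         1.50         1.0806         3.2419
  4         1.50         0.9688         3.8750
  5         1.50         0.8684         4.3422
  6       101.50        52.6803       316.0821
  Σ                     58.1483       331.2968
P = 58.1483; D_Mac = 5.69744 yrs; D_mod = 5.10752 yrs.
DV01 ≈ 5.10752 × 58.1483 × 0.0001 = 0.029699.

A$0.030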